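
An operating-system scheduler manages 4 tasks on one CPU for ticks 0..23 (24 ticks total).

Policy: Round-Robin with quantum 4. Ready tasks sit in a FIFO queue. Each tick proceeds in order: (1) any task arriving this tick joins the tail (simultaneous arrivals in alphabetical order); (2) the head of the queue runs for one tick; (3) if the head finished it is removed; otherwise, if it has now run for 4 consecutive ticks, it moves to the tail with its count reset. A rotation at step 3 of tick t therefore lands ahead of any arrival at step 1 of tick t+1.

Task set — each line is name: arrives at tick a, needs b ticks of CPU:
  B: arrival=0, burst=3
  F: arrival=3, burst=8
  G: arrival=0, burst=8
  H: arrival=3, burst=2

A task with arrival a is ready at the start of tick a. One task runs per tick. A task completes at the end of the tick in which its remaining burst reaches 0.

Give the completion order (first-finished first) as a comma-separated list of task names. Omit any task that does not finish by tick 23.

completion order = B, H, G, F

t=0: queue=[B,G] q_used=0 → run B
t=1: queue=[B,G] q_used=1 → run B
t=2: queue=[B,G] q_used=2 → run B
t=3: queue=[G,F,H] q_used=0 → run G
t=4: queue=[G,F,H] q_used=1 → run G
t=5: queue=[G,F,H] q_used=2 → run G
t=6: queue=[G,F,H] q_used=3 → run G
t=7: queue=[F,H,G] q_used=0 → run F
t=8: queue=[F,H,G] q_used=1 → run F
t=9: queue=[F,H,G] q_used=2 → run F
t=10: queue=[F,H,G] q_used=3 → run F
t=11: queue=[H,G,F] q_used=0 → run H
t=12: queue=[H,G,F] q_used=1 → run H
t=13: queue=[G,F] q_used=0 → run G
t=14: queue=[G,F] q_used=1 → run G
t=15: queue=[G,F] q_used=2 → run G
t=16: queue=[G,F] q_used=3 → run G
t=17: queue=[F] q_used=0 → run F
t=18: queue=[F] q_used=1 → run F
t=19: queue=[F] q_used=2 → run F
t=20: queue=[F] q_used=3 → run F
t=21: (idle)
t=22: (idle)
t=23: (idle)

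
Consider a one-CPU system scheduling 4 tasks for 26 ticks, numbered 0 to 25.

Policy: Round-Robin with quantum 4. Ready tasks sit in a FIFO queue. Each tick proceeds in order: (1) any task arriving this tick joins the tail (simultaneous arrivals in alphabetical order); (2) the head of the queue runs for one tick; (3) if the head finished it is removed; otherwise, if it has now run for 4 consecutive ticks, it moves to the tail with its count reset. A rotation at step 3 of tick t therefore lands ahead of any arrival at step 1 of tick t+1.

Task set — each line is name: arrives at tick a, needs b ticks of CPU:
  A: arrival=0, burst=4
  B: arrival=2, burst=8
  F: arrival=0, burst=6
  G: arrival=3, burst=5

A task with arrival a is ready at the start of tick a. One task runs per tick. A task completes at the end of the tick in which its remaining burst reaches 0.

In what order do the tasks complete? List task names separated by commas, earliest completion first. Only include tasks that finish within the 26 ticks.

completion order = A, F, B, G

t=0: queue=[A,F] q_used=0 → run A
t=1: queue=[A,F] q_used=1 → run A
t=2: queue=[A,F,B] q_used=2 → run A
t=3: queue=[A,F,B,G] q_used=3 → run A
t=4: queue=[F,B,G] q_used=0 → run F
t=5: queue=[F,B,G] q_used=1 → run F
t=6: queue=[F,B,G] q_used=2 → run F
t=7: queue=[F,B,G] q_used=3 → run F
t=8: queue=[B,G,F] q_used=0 → run B
t=9: queue=[B,G,F] q_used=1 → run B
t=10: queue=[B,G,F] q_used=2 → run B
t=11: queue=[B,G,F] q_used=3 → run B
t=12: queue=[G,F,B] q_used=0 → run G
t=13: queue=[G,F,B] q_used=1 → run G
t=14: queue=[G,F,B] q_used=2 → run G
t=15: queue=[G,F,B] q_used=3 → run G
t=16: queue=[F,B,G] q_used=0 → run F
t=17: queue=[F,B,G] q_used=1 → run F
t=18: queue=[B,G] q_used=0 → run B
t=19: queue=[B,G] q_used=1 → run B
t=20: queue=[B,G] q_used=2 → run B
t=21: queue=[B,G] q_used=3 → run B
t=22: queue=[G] q_used=0 → run G
t=23: (idle)
t=24: (idle)
t=25: (idle)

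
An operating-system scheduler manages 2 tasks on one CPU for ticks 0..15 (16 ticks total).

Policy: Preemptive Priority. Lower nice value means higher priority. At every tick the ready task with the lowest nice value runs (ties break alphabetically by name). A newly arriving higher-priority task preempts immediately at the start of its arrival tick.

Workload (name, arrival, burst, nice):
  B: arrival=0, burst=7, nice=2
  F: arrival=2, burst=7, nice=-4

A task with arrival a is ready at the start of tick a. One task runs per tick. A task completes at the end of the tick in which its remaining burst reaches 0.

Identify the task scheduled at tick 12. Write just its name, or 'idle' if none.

running at tick 12 = B

t=0: ready={B} → run B
t=1: ready={B} → run B
t=2: ready={B,F} → run F
t=3: ready={B,F} → run F
t=4: ready={B,F} → run F
t=5: ready={B,F} → run F
t=6: ready={B,F} → run F
t=7: ready={B,F} → run F
t=8: ready={B,F} → run F
t=9: ready={B} → run B
t=10: ready={B} → run B
t=11: ready={B} → run B
t=12: ready={B} → run B
t=13: ready={B} → run B
t=14: (idle)
t=15: (idle)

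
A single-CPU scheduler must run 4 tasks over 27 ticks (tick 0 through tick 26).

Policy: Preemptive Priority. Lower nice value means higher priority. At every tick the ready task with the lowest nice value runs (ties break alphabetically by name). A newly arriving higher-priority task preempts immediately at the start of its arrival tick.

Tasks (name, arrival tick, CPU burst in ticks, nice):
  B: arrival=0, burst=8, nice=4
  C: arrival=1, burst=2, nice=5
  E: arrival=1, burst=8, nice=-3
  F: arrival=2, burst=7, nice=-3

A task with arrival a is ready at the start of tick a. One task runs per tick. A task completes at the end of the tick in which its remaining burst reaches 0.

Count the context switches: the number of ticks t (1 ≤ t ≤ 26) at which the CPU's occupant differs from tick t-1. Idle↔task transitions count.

context switches = 5

t=0: ready={B} → run B
t=1: ready={B,C,E} → run E
t=2: ready={B,C,E,F} → run E
t=3: ready={B,C,E,F} → run E
t=4: ready={B,C,E,F} → run E
t=5: ready={B,C,E,F} → run E
t=6: ready={B,C,E,F} → run E
t=7: ready={B,C,E,F} → run E
t=8: ready={B,C,E,F} → run E
t=9: ready={B,C,F} → run F
t=10: ready={B,C,F} → run F
t=11: ready={B,C,F} → run F
t=12: ready={B,C,F} → run F
t=13: ready={B,C,F} → run F
t=14: ready={B,C,F} → run F
t=15: ready={B,C,F} → run F
t=16: ready={B,C} → run B
t=17: ready={B,C} → run B
t=18: ready={B,C} → run B
t=19: ready={B,C} → run B
t=20: ready={B,C} → run B
t=21: ready={B,C} → run B
t=22: ready={B,C} → run B
t=23: ready={C} → run C
t=24: ready={C} → run C
t=25: (idle)
t=26: (idle)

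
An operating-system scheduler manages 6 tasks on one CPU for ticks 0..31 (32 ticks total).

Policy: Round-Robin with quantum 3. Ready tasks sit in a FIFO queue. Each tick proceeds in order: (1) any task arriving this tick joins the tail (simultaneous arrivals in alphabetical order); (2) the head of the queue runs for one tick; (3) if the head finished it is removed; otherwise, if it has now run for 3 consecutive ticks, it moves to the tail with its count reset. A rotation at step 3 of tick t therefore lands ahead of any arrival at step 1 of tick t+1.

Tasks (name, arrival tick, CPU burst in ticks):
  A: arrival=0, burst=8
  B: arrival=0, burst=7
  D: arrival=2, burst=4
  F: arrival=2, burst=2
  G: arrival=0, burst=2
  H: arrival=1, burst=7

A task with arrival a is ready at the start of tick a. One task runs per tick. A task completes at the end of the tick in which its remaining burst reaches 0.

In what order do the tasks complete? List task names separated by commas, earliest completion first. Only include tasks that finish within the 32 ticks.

completion order = G, F, D, A, B, H

t=0: queue=[A,B,G] q_used=0 → run A
t=1: queue=[A,B,G,H] q_used=1 → run A
t=2: queue=[A,B,G,H,D,F] q_used=2 → run A
t=3: queue=[B,G,H,D,F,A] q_used=0 → run B
t=4: queue=[B,G,H,D,F,A] q_used=1 → run B
t=5: queue=[B,G,H,D,F,A] q_used=2 → run B
t=6: queue=[G,H,D,F,A,B] q_used=0 → run G
t=7: queue=[G,H,D,F,A,B] q_used=1 → run G
t=8: queue=[H,D,F,A,B] q_used=0 → run H
t=9: queue=[H,D,F,A,B] q_used=1 → run H
t=10: queue=[H,D,F,A,B] q_used=2 → run H
t=11: queue=[D,F,A,B,H] q_used=0 → run D
t=12: queue=[D,F,A,B,H] q_used=1 → run D
t=13: queue=[D,F,A,B,H] q_used=2 → run D
t=14: queue=[F,A,B,H,D] q_used=0 → run F
t=15: queue=[F,A,B,H,D] q_used=1 → run F
t=16: queue=[A,B,H,D] q_used=0 → run A
t=17: queue=[A,B,H,D] q_used=1 → run A
t=18: queue=[A,B,H,D] q_used=2 → run A
t=19: queue=[B,H,D,A] q_used=0 → run B
t=20: queue=[B,H,D,A] q_used=1 → run B
t=21: queue=[B,H,D,A] q_used=2 → run B
t=22: queue=[H,D,A,B] q_used=0 → run H
t=23: queue=[H,D,A,B] q_used=1 → run H
t=24: queue=[H,D,A,B] q_used=2 → run H
t=25: queue=[D,A,B,H] q_used=0 → run D
t=26: queue=[A,B,H] q_used=0 → run A
t=27: queue=[A,B,H] q_used=1 → run A
t=28: queue=[B,H] q_used=0 → run B
t=29: queue=[H] q_used=0 → run H
t=30: (idle)
t=31: (idle)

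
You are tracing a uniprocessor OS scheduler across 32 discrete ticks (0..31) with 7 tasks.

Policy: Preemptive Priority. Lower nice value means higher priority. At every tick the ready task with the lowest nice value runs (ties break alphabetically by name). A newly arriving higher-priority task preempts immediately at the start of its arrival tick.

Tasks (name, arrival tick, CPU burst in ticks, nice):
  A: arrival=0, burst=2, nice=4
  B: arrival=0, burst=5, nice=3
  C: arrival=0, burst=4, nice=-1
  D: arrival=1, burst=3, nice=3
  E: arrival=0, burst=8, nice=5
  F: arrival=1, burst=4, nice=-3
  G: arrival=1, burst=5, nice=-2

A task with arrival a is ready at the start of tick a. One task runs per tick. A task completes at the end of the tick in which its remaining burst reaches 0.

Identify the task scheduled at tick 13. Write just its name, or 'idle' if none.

running at tick 13 = B

t=0: ready={A,B,C,E} → run C
t=1: ready={A,B,C,D,E,F,G} → run F
t=2: ready={A,B,C,D,E,F,G} → run F
t=3: ready={A,B,C,D,E,F,G} → run F
t=4: ready={A,B,C,D,E,F,G} → run F
t=5: ready={A,B,C,D,E,G} → run G
t=6: ready={A,B,C,D,E,G} → run G
t=7: ready={A,B,C,D,E,G} → run G
t=8: ready={A,B,C,D,E,G} → run G
t=9: ready={A,B,C,D,E,G} → run G
t=10: ready={A,B,C,D,E} → run C
t=11: ready={A,B,C,D,E} → run C
t=12: ready={A,B,C,D,E} → run C
t=13: ready={A,B,D,E} → run B
t=14: ready={A,B,D,E} → run B
t=15: ready={A,B,D,E} → run B
t=16: ready={A,B,D,E} → run B
t=17: ready={A,B,D,E} → run B
t=18: ready={A,D,E} → run D
t=19: ready={A,D,E} → run D
t=20: ready={A,D,E} → run D
t=21: ready={A,E} → run A
t=22: ready={A,E} → run A
t=23: ready={E} → run E
t=24: ready={E} → run E
t=25: ready={E} → run E
t=26: ready={E} → run E
t=27: ready={E} → run E
t=28: ready={E} → run E
t=29: ready={E} → run E
t=30: ready={E} → run E
t=31: (idle)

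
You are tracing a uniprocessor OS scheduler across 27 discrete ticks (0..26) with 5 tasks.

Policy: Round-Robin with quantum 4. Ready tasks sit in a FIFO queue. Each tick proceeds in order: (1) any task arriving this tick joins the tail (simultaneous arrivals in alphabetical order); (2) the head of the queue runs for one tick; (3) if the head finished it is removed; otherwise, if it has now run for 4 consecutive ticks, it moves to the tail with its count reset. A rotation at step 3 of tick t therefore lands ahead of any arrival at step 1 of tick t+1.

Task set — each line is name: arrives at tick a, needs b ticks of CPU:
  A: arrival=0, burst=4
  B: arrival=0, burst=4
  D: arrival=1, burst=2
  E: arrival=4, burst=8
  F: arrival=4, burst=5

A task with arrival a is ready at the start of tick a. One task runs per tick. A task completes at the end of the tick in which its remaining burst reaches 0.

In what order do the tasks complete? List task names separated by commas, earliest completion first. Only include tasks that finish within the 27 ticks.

completion order = A, B, D, E, F

t=0: queue=[A,B] q_used=0 → run A
t=1: queue=[A,B,D] q_used=1 → run A
t=2: queue=[A,B,D] q_used=2 → run A
t=3: queue=[A,B,D] q_used=3 → run A
t=4: queue=[B,D,E,F] q_used=0 → run B
t=5: queue=[B,D,E,F] q_used=1 → run B
t=6: queue=[B,D,E,F] q_used=2 → run B
t=7: queue=[B,D,E,F] q_used=3 → run B
t=8: queue=[D,E,F] q_used=0 → run D
t=9: queue=[D,E,F] q_used=1 → run D
t=10: queue=[E,F] q_used=0 → run E
t=11: queue=[E,F] q_used=1 → run E
t=12: queue=[E,F] q_used=2 → run E
t=13: queue=[E,F] q_used=3 → run E
t=14: queue=[F,E] q_used=0 → run F
t=15: queue=[F,E] q_used=1 → run F
t=16: queue=[F,E] q_used=2 → run F
t=17: queue=[F,E] q_used=3 → run F
t=18: queue=[E,F] q_used=0 → run E
t=19: queue=[E,F] q_used=1 → run E
t=20: queue=[E,F] q_used=2 → run E
t=21: queue=[E,F] q_used=3 → run E
t=22: queue=[F] q_used=0 → run F
t=23: (idle)
t=24: (idle)
t=25: (idle)
t=26: (idle)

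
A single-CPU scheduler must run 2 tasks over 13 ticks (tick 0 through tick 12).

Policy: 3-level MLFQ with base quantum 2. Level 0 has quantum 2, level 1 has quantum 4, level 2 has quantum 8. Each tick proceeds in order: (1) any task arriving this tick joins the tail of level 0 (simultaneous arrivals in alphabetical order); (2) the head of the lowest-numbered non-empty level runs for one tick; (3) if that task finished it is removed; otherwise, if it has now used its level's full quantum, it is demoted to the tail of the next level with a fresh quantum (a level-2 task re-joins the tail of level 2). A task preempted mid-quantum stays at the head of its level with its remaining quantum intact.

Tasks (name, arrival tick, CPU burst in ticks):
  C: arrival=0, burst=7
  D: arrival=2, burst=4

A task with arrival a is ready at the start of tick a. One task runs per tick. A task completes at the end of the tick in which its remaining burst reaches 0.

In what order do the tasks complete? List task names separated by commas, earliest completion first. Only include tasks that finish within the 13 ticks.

t=0: L0/L1/L2 = C/-/- → run C
t=1: L0/L1/L2 = C/-/- → run C
t=2: L0/L1/L2 = D/C/- → run D
t=3: L0/L1/L2 = D/C/- → run D
t=4: L0/L1/L2 = -/CD/- → run C
t=5: L0/L1/L2 = -/CD/- → run C
t=6: L0/L1/L2 = -/CD/- → run C
t=7: L0/L1/L2 = -/CD/- → run C
t=8: L0/L1/L2 = -/D/C → run D
t=9: L0/L1/L2 = -/D/C → run D
t=10: L0/L1/L2 = -/-/C → run C
t=11: (idle)
t=12: (idle)

completion order = D, C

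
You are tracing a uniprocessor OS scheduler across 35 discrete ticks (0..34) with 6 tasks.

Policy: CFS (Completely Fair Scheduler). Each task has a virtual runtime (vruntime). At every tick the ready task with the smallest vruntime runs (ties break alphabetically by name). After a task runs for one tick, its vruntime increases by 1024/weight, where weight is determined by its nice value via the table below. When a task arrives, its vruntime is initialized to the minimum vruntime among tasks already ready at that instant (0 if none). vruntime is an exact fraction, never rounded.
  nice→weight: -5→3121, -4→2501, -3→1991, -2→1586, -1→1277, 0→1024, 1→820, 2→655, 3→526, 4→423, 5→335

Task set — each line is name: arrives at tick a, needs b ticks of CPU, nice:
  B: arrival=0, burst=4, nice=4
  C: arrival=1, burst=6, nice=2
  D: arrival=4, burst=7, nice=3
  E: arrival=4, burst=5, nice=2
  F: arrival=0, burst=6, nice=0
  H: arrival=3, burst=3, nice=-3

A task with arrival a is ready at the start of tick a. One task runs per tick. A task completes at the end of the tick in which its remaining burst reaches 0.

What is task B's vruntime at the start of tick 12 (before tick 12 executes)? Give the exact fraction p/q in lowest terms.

t=0: vr[B=0 F=0] → run B
t=1: vr[B=1024/423 C=0 F=0] → run C
t=2: vr[B=1024/423 C=1024/655 F=0] → run F
t=3: vr[B=1024/423 C=1024/655 F=1 H=1] → run F
t=4: vr[B=1024/423 C=1024/655 D=1 E=1 F=2 H=1] → run D
t=5: vr[B=1024/423 C=1024/655 D=775/263 E=1 F=2 H=1] → run E
t=6: vr[B=1024/423 C=1024/655 D=775/263 E=1679/655 F=2 H=1] → run H
t=7: vr[B=1024/423 C=1024/655 D=775/263 E=1679/655 F=2 H=3015/1991] → run H
t=8: vr[B=1024/423 C=1024/655 D=775/263 E=1679/655 F=2 H=4039/1991] → run C
t=9: vr[B=1024/423 C=2048/655 D=775/263 E=1679/655 F=2 H=4039/1991] → run F
t=10: vr[B=1024/423 C=2048/655 D=775/263 E=1679/655 F=3 H=4039/1991] → run H
t=11: vr[B=1024/423 C=2048/655 D=775/263 E=1679/655 F=3] → run B
t=12: vr[B=2048/423 C=2048/655 D=775/263 E=1679/655 F=3] → run E
t=13: vr[B=2048/423 C=2048/655 D=775/263 E=2703/655 F=3] → run D
t=14: vr[B=2048/423 C=2048/655 D=1287/263 E=2703/655 F=3] → run F
t=15: vr[B=2048/423 C=2048/655 D=1287/263 E=2703/655 F=4] → run C
t=16: vr[B=2048/423 C=3072/655 D=1287/263 E=2703/655 F=4] → run F
t=17: vr[B=2048/423 C=3072/655 D=1287/263 E=2703/655 F=5] → run E
t=18: vr[B=2048/423 C=3072/655 D=1287/263 E=3727/655 F=5] → run C
t=19: vr[B=2048/423 C=4096/655 D=1287/263 E=3727/655 F=5] → run B
t=20: vr[B=1024/141 C=4096/655 D=1287/263 E=3727/655 F=5] → run D
t=21: vr[B=1024/141 C=4096/655 D=1799/263 E=3727/655 F=5] → run F
t=22: vr[B=1024/141 C=4096/655 D=1799/263 E=3727/655] → run E
t=23: vr[B=1024/141 C=4096/655 D=1799/263 E=4751/655] → run C
t=24: vr[B=1024/141 C=1024/131 D=1799/263 E=4751/655] → run D
t=25: vr[B=1024/141 C=1024/131 D=2311/263 E=4751/655] → run E
t=26: vr[B=1024/141 C=1024/131 D=2311/263] → run B
t=27: vr[C=1024/131 D=2311/263] → run C
t=28: vr[D=2311/263] → run D
t=29: vr[D=2823/263] → run D
t=30: vr[D=3335/263] → run D
t=31: (idle)
t=32: (idle)
t=33: (idle)
t=34: (idle)

vruntime(B, start of tick 12) = 2048/423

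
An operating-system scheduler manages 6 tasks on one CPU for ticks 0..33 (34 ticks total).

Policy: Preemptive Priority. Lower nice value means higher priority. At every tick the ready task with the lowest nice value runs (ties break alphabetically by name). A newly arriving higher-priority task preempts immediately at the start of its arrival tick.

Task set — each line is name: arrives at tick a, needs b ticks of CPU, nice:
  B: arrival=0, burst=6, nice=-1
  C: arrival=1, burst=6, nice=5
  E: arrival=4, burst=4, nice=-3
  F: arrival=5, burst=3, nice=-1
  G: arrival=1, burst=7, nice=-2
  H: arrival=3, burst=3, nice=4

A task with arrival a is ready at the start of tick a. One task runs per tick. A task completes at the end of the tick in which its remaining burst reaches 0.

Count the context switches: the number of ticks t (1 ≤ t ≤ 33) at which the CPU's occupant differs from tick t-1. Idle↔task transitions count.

context switches = 8

t=0: ready={B} → run B
t=1: ready={B,C,G} → run G
t=2: ready={B,C,G} → run G
t=3: ready={B,C,G,H} → run G
t=4: ready={B,C,E,G,H} → run E
t=5: ready={B,C,E,F,G,H} → run E
t=6: ready={B,C,E,F,G,H} → run E
t=7: ready={B,C,E,F,G,H} → run E
t=8: ready={B,C,F,G,H} → run G
t=9: ready={B,C,F,G,H} → run G
t=10: ready={B,C,F,G,H} → run G
t=11: ready={B,C,F,G,H} → run G
t=12: ready={B,C,F,H} → run B
t=13: ready={B,C,F,H} → run B
t=14: ready={B,C,F,H} → run B
t=15: ready={B,C,F,H} → run B
t=16: ready={B,C,F,H} → run B
t=17: ready={C,F,H} → run F
t=18: ready={C,F,H} → run F
t=19: ready={C,F,H} → run F
t=20: ready={C,H} → run H
t=21: ready={C,H} → run H
t=22: ready={C,H} → run H
t=23: ready={C} → run C
t=24: ready={C} → run C
t=25: ready={C} → run C
t=26: ready={C} → run C
t=27: ready={C} → run C
t=28: ready={C} → run C
t=29: (idle)
t=30: (idle)
t=31: (idle)
t=32: (idle)
t=33: (idle)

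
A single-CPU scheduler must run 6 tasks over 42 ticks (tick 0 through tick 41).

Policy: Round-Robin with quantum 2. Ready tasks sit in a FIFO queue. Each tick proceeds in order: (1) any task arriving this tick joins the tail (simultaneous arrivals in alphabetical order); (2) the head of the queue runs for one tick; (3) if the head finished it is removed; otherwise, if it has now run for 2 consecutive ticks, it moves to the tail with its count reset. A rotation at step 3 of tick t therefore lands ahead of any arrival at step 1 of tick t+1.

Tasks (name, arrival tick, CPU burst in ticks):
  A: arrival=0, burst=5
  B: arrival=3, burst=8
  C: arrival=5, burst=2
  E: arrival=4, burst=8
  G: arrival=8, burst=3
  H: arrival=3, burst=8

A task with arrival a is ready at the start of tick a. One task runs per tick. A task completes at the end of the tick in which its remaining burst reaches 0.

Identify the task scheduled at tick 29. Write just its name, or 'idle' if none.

t=0: queue=[A] q_used=0 → run A
t=1: queue=[A] q_used=1 → run A
t=2: queue=[A] q_used=0 → run A
t=3: queue=[A,B,H] q_used=1 → run A
t=4: queue=[B,H,A,E] q_used=0 → run B
t=5: queue=[B,H,A,E,C] q_used=1 → run B
t=6: queue=[H,A,E,C,B] q_used=0 → run H
t=7: queue=[H,A,E,C,B] q_used=1 → run H
t=8: queue=[A,E,C,B,H,G] q_used=0 → run A
t=9: queue=[E,C,B,H,G] q_used=0 → run E
t=10: queue=[E,C,B,H,G] q_used=1 → run E
t=11: queue=[C,B,H,G,E] q_used=0 → run C
t=12: queue=[C,B,H,G,E] q_used=1 → run C
t=13: queue=[B,H,G,E] q_used=0 → run B
t=14: queue=[B,H,G,E] q_used=1 → run B
t=15: queue=[H,G,E,B] q_used=0 → run H
t=16: queue=[H,G,E,B] q_used=1 → run H
t=17: queue=[G,E,B,H] q_used=0 → run G
t=18: queue=[G,E,B,H] q_used=1 → run G
t=19: queue=[E,B,H,G] q_used=0 → run E
t=20: queue=[E,B,H,G] q_used=1 → run E
t=21: queue=[B,H,G,E] q_used=0 → run B
t=22: queue=[B,H,G,E] q_used=1 → run B
t=23: queue=[H,G,E,B] q_used=0 → run H
t=24: queue=[H,G,E,B] q_used=1 → run H
t=25: queue=[G,E,B,H] q_used=0 → run G
t=26: queue=[E,B,H] q_used=0 → run E
t=27: queue=[E,B,H] q_used=1 → run E
t=28: queue=[B,H,E] q_used=0 → run B
t=29: queue=[B,H,E] q_used=1 → run B
t=30: queue=[H,E] q_used=0 → run H
t=31: queue=[H,E] q_used=1 → run H
t=32: queue=[E] q_used=0 → run E
t=33: queue=[E] q_used=1 → run E
t=34: (idle)
t=35: (idle)
t=36: (idle)
t=37: (idle)
t=38: (idle)
t=39: (idle)
t=40: (idle)
t=41: (idle)

running at tick 29 = B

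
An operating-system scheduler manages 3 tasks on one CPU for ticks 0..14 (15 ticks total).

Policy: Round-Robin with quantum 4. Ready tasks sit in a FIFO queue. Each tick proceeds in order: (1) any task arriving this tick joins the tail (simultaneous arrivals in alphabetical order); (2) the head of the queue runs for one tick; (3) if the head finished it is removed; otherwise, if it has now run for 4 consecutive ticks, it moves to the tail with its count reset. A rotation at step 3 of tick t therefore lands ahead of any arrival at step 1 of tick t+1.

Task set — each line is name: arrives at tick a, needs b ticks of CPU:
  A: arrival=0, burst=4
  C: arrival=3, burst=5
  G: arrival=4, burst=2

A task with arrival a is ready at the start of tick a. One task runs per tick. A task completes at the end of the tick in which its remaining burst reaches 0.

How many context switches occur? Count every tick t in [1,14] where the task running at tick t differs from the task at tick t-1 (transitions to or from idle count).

context switches = 4

t=0: queue=[A] q_used=0 → run A
t=1: queue=[A] q_used=1 → run A
t=2: queue=[A] q_used=2 → run A
t=3: queue=[A,C] q_used=3 → run A
t=4: queue=[C,G] q_used=0 → run C
t=5: queue=[C,G] q_used=1 → run C
t=6: queue=[C,G] q_used=2 → run C
t=7: queue=[C,G] q_used=3 → run C
t=8: queue=[G,C] q_used=0 → run G
t=9: queue=[G,C] q_used=1 → run G
t=10: queue=[C] q_used=0 → run C
t=11: (idle)
t=12: (idle)
t=13: (idle)
t=14: (idle)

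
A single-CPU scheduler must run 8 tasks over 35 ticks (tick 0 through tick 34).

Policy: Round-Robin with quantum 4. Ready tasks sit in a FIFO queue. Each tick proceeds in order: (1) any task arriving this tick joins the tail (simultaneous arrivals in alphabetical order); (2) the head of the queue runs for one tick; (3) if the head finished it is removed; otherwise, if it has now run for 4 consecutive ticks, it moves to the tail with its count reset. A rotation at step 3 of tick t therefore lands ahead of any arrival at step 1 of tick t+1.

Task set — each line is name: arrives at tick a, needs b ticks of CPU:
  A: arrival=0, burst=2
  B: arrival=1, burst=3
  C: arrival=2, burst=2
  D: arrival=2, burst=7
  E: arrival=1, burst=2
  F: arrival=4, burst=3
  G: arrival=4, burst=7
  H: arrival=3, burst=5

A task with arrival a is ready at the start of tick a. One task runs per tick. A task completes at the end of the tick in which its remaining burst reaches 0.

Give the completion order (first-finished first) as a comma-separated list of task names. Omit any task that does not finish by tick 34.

completion order = A, B, E, C, F, D, H, G

t=0: queue=[A] q_used=0 → run A
t=1: queue=[A,B,E] q_used=1 → run A
t=2: queue=[B,E,C,D] q_used=0 → run B
t=3: queue=[B,E,C,D,H] q_used=1 → run B
t=4: queue=[B,E,C,D,H,F,G] q_used=2 → run B
t=5: queue=[E,C,D,H,F,G] q_used=0 → run E
t=6: queue=[E,C,D,H,F,G] q_used=1 → run E
t=7: queue=[C,D,H,F,G] q_used=0 → run C
t=8: queue=[C,D,H,F,G] q_used=1 → run C
t=9: queue=[D,H,F,G] q_used=0 → run D
t=10: queue=[D,H,F,G] q_used=1 → run D
t=11: queue=[D,H,F,G] q_used=2 → run D
t=12: queue=[D,H,F,G] q_used=3 → run D
t=13: queue=[H,F,G,D] q_used=0 → run H
t=14: queue=[H,F,G,D] q_used=1 → run H
t=15: queue=[H,F,G,D] q_used=2 → run H
t=16: queue=[H,F,G,D] q_used=3 → run H
t=17: queue=[F,G,D,H] q_used=0 → run F
t=18: queue=[F,G,D,H] q_used=1 → run F
t=19: queue=[F,G,D,H] q_used=2 → run F
t=20: queue=[G,D,H] q_used=0 → run G
t=21: queue=[G,D,H] q_used=1 → run G
t=22: queue=[G,D,H] q_used=2 → run G
t=23: queue=[G,D,H] q_used=3 → run G
t=24: queue=[D,H,G] q_used=0 → run D
t=25: queue=[D,H,G] q_used=1 → run D
t=26: queue=[D,H,G] q_used=2 → run D
t=27: queue=[H,G] q_used=0 → run H
t=28: queue=[G] q_used=0 → run G
t=29: queue=[G] q_used=1 → run G
t=30: queue=[G] q_used=2 → run G
t=31: (idle)
t=32: (idle)
t=33: (idle)
t=34: (idle)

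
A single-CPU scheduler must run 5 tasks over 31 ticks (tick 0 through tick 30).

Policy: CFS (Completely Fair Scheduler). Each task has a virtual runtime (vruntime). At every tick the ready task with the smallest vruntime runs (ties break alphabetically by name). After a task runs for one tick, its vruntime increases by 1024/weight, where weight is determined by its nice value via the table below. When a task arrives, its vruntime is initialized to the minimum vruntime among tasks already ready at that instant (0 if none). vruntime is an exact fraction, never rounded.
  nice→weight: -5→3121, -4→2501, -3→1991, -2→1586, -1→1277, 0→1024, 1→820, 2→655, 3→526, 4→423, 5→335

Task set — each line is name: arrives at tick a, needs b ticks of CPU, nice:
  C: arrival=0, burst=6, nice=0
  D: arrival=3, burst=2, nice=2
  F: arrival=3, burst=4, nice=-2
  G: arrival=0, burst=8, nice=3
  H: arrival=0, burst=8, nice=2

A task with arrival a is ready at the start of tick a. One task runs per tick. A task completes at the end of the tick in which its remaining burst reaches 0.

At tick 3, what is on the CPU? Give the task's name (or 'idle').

running at tick 3 = C

t=0: vr[C=0 G=0 H=0] → run C
t=1: vr[C=1 G=0 H=0] → run G
t=2: vr[C=1 G=512/263 H=0] → run H
t=3: vr[C=1 D=1 F=1 G=512/263 H=1024/655] → run C
t=4: vr[C=2 D=1 F=1 G=512/263 H=1024/655] → run D
t=5: vr[C=2 D=1679/655 F=1 G=512/263 H=1024/655] → run F
t=6: vr[C=2 D=1679/655 F=1305/793 G=512/263 H=1024/655] → run H
t=7: vr[C=2 D=1679/655 F=1305/793 G=512/263 H=2048/655] → run F
t=8: vr[C=2 D=1679/655 F=1817/793 G=512/263 H=2048/655] → run G
t=9: vr[C=2 D=1679/655 F=1817/793 G=1024/263 H=2048/655] → run C
t=10: vr[C=3 D=1679/655 F=1817/793 G=1024/263 H=2048/655] → run F
t=11: vr[C=3 D=1679/655 F=2329/793 G=1024/263 H=2048/655] → run D
t=12: vr[C=3 F=2329/793 G=1024/263 H=2048/655] → run F
t=13: vr[C=3 G=1024/263 H=2048/655] → run C
t=14: vr[C=4 G=1024/263 H=2048/655] → run H
t=15: vr[C=4 G=1024/263 H=3072/655] → run G
t=16: vr[C=4 G=1536/263 H=3072/655] → run C
t=17: vr[C=5 G=1536/263 H=3072/655] → run H
t=18: vr[C=5 G=1536/263 H=4096/655] → run C
t=19: vr[G=1536/263 H=4096/655] → run G
t=20: vr[G=2048/263 H=4096/655] → run H
t=21: vr[G=2048/263 H=1024/131] → run G
t=22: vr[G=2560/263 H=1024/131] → run H
t=23: vr[G=2560/263 H=6144/655] → run H
t=24: vr[G=2560/263 H=7168/655] → run G
t=25: vr[G=3072/263 H=7168/655] → run H
t=26: vr[G=3072/263] → run G
t=27: vr[G=3584/263] → run G
t=28: (idle)
t=29: (idle)
t=30: (idle)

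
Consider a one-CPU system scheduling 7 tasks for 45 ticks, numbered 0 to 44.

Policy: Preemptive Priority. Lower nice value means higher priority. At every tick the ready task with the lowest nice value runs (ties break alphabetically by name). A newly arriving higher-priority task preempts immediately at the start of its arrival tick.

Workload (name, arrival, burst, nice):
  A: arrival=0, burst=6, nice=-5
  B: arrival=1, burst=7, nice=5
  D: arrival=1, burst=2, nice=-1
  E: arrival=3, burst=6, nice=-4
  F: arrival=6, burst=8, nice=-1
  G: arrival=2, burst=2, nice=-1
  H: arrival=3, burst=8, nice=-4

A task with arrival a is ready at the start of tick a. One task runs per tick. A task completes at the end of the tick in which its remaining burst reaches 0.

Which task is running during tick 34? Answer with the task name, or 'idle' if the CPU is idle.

running at tick 34 = B

t=0: ready={A} → run A
t=1: ready={A,B,D} → run A
t=2: ready={A,B,D,G} → run A
t=3: ready={A,B,D,E,G,H} → run A
t=4: ready={A,B,D,E,G,H} → run A
t=5: ready={A,B,D,E,G,H} → run A
t=6: ready={B,D,E,F,G,H} → run E
t=7: ready={B,D,E,F,G,H} → run E
t=8: ready={B,D,E,F,G,H} → run E
t=9: ready={B,D,E,F,G,H} → run E
t=10: ready={B,D,E,F,G,H} → run E
t=11: ready={B,D,E,F,G,H} → run E
t=12: ready={B,D,F,G,H} → run H
t=13: ready={B,D,F,G,H} → run H
t=14: ready={B,D,F,G,H} → run H
t=15: ready={B,D,F,G,H} → run H
t=16: ready={B,D,F,G,H} → run H
t=17: ready={B,D,F,G,H} → run H
t=18: ready={B,D,F,G,H} → run H
t=19: ready={B,D,F,G,H} → run H
t=20: ready={B,D,F,G} → run D
t=21: ready={B,D,F,G} → run D
t=22: ready={B,F,G} → run F
t=23: ready={B,F,G} → run F
t=24: ready={B,F,G} → run F
t=25: ready={B,F,G} → run F
t=26: ready={B,F,G} → run F
t=27: ready={B,F,G} → run F
t=28: ready={B,F,G} → run F
t=29: ready={B,F,G} → run F
t=30: ready={B,G} → run G
t=31: ready={B,G} → run G
t=32: ready={B} → run B
t=33: ready={B} → run B
t=34: ready={B} → run B
t=35: ready={B} → run B
t=36: ready={B} → run B
t=37: ready={B} → run B
t=38: ready={B} → run B
t=39: (idle)
t=40: (idle)
t=41: (idle)
t=42: (idle)
t=43: (idle)
t=44: (idle)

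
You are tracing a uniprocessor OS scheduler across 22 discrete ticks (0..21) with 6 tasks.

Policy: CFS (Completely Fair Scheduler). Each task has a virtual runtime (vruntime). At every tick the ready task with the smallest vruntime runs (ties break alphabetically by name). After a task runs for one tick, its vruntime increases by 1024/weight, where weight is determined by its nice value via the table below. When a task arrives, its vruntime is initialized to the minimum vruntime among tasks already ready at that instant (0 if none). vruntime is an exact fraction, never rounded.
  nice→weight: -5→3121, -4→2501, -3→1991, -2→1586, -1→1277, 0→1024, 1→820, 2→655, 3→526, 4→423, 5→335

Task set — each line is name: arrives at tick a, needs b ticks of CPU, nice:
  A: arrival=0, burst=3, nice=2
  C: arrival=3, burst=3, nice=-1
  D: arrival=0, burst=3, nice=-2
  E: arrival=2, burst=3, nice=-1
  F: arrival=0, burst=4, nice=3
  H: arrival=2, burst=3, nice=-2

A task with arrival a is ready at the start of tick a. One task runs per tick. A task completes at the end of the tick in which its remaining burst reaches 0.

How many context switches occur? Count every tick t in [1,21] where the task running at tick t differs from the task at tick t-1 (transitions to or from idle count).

context switches = 18

t=0: vr[A=0 D=0 F=0] → run A
t=1: vr[A=1024/655 D=0 F=0] → run D
t=2: vr[A=1024/655 D=512/793 E=0 F=0 H=0] → run E
t=3: vr[A=1024/655 C=0 D=512/793 E=1024/1277 F=0 H=0] → run C
t=4: vr[A=1024/655 C=1024/1277 D=512/793 E=1024/1277 F=0 H=0] → run F
t=5: vr[A=1024/655 C=1024/1277 D=512/793 E=1024/1277 F=512/263 H=0] → run H
t=6: vr[A=1024/655 C=1024/1277 D=512/793 E=1024/1277 F=512/263 H=512/793] → run D
t=7: vr[A=1024/655 C=1024/1277 D=1024/793 E=1024/1277 F=512/263 H=512/793] → run H
t=8: vr[A=1024/655 C=1024/1277 D=1024/793 E=1024/1277 F=512/263 H=1024/793] → run C
t=9: vr[A=1024/655 C=2048/1277 D=1024/793 E=1024/1277 F=512/263 H=1024/793] → run E
t=10: vr[A=1024/655 C=2048/1277 D=1024/793 E=2048/1277 F=512/263 H=1024/793] → run D
t=11: vr[A=1024/655 C=2048/1277 E=2048/1277 F=512/263 H=1024/793] → run H
t=12: vr[A=1024/655 C=2048/1277 E=2048/1277 F=512/263] → run A
t=13: vr[A=2048/655 C=2048/1277 E=2048/1277 F=512/263] → run C
t=14: vr[A=2048/655 E=2048/1277 F=512/263] → run E
t=15: vr[A=2048/655 F=512/263] → run F
t=16: vr[A=2048/655 F=1024/263] → run A
t=17: vr[F=1024/263] → run F
t=18: vr[F=1536/263] → run F
t=19: (idle)
t=20: (idle)
t=21: (idle)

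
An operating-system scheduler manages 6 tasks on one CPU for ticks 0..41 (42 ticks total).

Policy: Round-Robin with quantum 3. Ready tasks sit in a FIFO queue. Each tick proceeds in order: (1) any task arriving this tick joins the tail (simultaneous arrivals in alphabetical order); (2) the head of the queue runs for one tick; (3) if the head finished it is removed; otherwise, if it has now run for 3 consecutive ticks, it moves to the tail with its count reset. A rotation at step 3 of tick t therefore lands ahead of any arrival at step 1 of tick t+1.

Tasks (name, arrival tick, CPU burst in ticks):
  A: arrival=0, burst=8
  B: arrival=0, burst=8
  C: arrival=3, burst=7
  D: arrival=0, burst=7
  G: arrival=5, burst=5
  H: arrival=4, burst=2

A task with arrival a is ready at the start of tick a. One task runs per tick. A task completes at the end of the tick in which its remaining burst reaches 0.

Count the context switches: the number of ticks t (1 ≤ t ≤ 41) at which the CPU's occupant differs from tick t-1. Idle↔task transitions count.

t=0: queue=[A,B,D] q_used=0 → run A
t=1: queue=[A,B,D] q_used=1 → run A
t=2: queue=[A,B,D] q_used=2 → run A
t=3: queue=[B,D,A,C] q_used=0 → run B
t=4: queue=[B,D,A,C,H] q_used=1 → run B
t=5: queue=[B,D,A,C,H,G] q_used=2 → run B
t=6: queue=[D,A,C,H,G,B] q_used=0 → run D
t=7: queue=[D,A,C,H,G,B] q_used=1 → run D
t=8: queue=[D,A,C,H,G,B] q_used=2 → run D
t=9: queue=[A,C,H,G,B,D] q_used=0 → run A
t=10: queue=[A,C,H,G,B,D] q_used=1 → run A
t=11: queue=[A,C,H,G,B,D] q_used=2 → run A
t=12: queue=[C,H,G,B,D,A] q_used=0 → run C
t=13: queue=[C,H,G,B,D,A] q_used=1 → run C
t=14: queue=[C,H,G,B,D,A] q_used=2 → run C
t=15: queue=[H,G,B,D,A,C] q_used=0 → run H
t=16: queue=[H,G,B,D,A,C] q_used=1 → run H
t=17: queue=[G,B,D,A,C] q_used=0 → run G
t=18: queue=[G,B,D,A,C] q_used=1 → run G
t=19: queue=[G,B,D,A,C] q_used=2 → run G
t=20: queue=[B,D,A,C,G] q_used=0 → run B
t=21: queue=[B,D,A,C,G] q_used=1 → run B
t=22: queue=[B,D,A,C,G] q_used=2 → run B
t=23: queue=[D,A,C,G,B] q_used=0 → run D
t=24: queue=[D,A,C,G,B] q_used=1 → run D
t=25: queue=[D,A,C,G,B] q_used=2 → run D
t=26: queue=[A,C,G,B,D] q_used=0 → run A
t=27: queue=[A,C,G,B,D] q_used=1 → run A
t=28: queue=[C,G,B,D] q_used=0 → run C
t=29: queue=[C,G,B,D] q_used=1 → run C
t=30: queue=[C,G,B,D] q_used=2 → run C
t=31: queue=[G,B,D,C] q_used=0 → run G
t=32: queue=[G,B,D,C] q_used=1 → run G
t=33: queue=[B,D,C] q_used=0 → run B
t=34: queue=[B,D,C] q_used=1 → run B
t=35: queue=[D,C] q_used=0 → run D
t=36: queue=[C] q_used=0 → run C
t=37: (idle)
t=38: (idle)
t=39: (idle)
t=40: (idle)
t=41: (idle)

context switches = 15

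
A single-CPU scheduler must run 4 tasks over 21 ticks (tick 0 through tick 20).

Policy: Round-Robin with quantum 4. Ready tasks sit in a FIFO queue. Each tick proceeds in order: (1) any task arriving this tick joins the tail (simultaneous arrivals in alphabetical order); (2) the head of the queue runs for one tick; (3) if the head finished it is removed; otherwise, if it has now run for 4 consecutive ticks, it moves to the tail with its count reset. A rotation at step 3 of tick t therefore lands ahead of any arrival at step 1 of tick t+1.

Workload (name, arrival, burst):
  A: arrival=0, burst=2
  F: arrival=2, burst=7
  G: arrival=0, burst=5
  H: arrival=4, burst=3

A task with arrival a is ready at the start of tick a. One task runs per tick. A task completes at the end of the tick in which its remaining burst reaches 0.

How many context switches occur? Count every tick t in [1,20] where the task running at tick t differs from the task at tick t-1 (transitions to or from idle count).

t=0: queue=[A,G] q_used=0 → run A
t=1: queue=[A,G] q_used=1 → run A
t=2: queue=[G,F] q_used=0 → run G
t=3: queue=[G,F] q_used=1 → run G
t=4: queue=[G,F,H] q_used=2 → run G
t=5: queue=[G,F,H] q_used=3 → run G
t=6: queue=[F,H,G] q_used=0 → run F
t=7: queue=[F,H,G] q_used=1 → run F
t=8: queue=[F,H,G] q_used=2 → run F
t=9: queue=[F,H,G] q_used=3 → run F
t=10: queue=[H,G,F] q_used=0 → run H
t=11: queue=[H,G,F] q_used=1 → run H
t=12: queue=[H,G,F] q_used=2 → run H
t=13: queue=[G,F] q_used=0 → run G
t=14: queue=[F] q_used=0 → run F
t=15: queue=[F] q_used=1 → run F
t=16: queue=[F] q_used=2 → run F
t=17: (idle)
t=18: (idle)
t=19: (idle)
t=20: (idle)

context switches = 6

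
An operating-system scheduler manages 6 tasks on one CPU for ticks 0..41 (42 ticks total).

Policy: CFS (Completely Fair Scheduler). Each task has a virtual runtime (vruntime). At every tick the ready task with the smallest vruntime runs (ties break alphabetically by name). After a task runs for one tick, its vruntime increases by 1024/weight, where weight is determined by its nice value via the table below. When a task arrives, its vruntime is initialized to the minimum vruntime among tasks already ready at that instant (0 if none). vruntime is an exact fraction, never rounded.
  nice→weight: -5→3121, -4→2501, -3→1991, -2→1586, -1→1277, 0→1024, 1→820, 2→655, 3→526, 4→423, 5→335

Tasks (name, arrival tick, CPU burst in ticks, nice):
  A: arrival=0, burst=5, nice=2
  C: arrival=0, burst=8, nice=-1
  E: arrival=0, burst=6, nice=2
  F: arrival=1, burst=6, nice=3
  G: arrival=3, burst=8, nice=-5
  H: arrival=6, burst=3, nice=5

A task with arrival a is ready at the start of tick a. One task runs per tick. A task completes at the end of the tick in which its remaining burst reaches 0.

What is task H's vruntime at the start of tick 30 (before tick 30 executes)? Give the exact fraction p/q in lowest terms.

vruntime(H, start of tick 30) = 7077888/1045535

t=0: vr[A=0 C=0 E=0] → run A
t=1: vr[A=1024/655 C=0 E=0 F=0] → run C
t=2: vr[A=1024/655 C=1024/1277 E=0 F=0] → run E
t=3: vr[A=1024/655 C=1024/1277 E=1024/655 F=0 G=0] → run F
t=4: vr[A=1024/655 C=1024/1277 E=1024/655 F=512/263 G=0] → run G
t=5: vr[A=1024/655 C=1024/1277 E=1024/655 F=512/263 G=1024/3121] → run G
t=6: vr[A=1024/655 C=1024/1277 E=1024/655 F=512/263 G=2048/3121 H=2048/3121] → run G
t=7: vr[A=1024/655 C=1024/1277 E=1024/655 F=512/263 G=3072/3121 H=2048/3121] → run H
t=8: vr[A=1024/655 C=1024/1277 E=1024/655 F=512/263 G=3072/3121 H=3881984/1045535] → run C
t=9: vr[A=1024/655 C=2048/1277 E=1024/655 F=512/263 G=3072/3121 H=3881984/1045535] → run G
t=10: vr[A=1024/655 C=2048/1277 E=1024/655 F=512/263 G=4096/3121 H=3881984/1045535] → run G
t=11: vr[A=1024/655 C=2048/1277 E=1024/655 F=512/263 G=5120/3121 H=3881984/1045535] → run A
t=12: vr[A=2048/655 C=2048/1277 E=1024/655 F=512/263 G=5120/3121 H=3881984/1045535] → run E
t=13: vr[A=2048/655 C=2048/1277 E=2048/655 F=512/263 G=5120/3121 H=3881984/1045535] → run C
t=14: vr[A=2048/655 C=3072/1277 E=2048/655 F=512/263 G=5120/3121 H=3881984/1045535] → run G
t=15: vr[A=2048/655 C=3072/1277 E=2048/655 F=512/263 G=6144/3121 H=3881984/1045535] → run F
t=16: vr[A=2048/655 C=3072/1277 E=2048/655 F=1024/263 G=6144/3121 H=3881984/1045535] → run G
t=17: vr[A=2048/655 C=3072/1277 E=2048/655 F=1024/263 G=7168/3121 H=3881984/1045535] → run G
t=18: vr[A=2048/655 C=3072/1277 E=2048/655 F=1024/263 H=3881984/1045535] → run C
t=19: vr[A=2048/655 C=4096/1277 E=2048/655 F=1024/263 H=3881984/1045535] → run A
t=20: vr[A=3072/655 C=4096/1277 E=2048/655 F=1024/263 H=3881984/1045535] → run E
t=21: vr[A=3072/655 C=4096/1277 E=3072/655 F=1024/263 H=3881984/1045535] → run C
t=22: vr[A=3072/655 C=5120/1277 E=3072/655 F=1024/263 H=3881984/1045535] → run H
t=23: vr[A=3072/655 C=5120/1277 E=3072/655 F=1024/263 H=7077888/1045535] → run F
t=24: vr[A=3072/655 C=5120/1277 E=3072/655 F=1536/263 H=7077888/1045535] → run C
t=25: vr[A=3072/655 C=6144/1277 E=3072/655 F=1536/263 H=7077888/1045535] → run A
t=26: vr[A=4096/655 C=6144/1277 E=3072/655 F=1536/263 H=7077888/1045535] → run E
t=27: vr[A=4096/655 C=6144/1277 E=4096/655 F=1536/263 H=7077888/1045535] → run C
t=28: vr[A=4096/655 C=7168/1277 E=4096/655 F=1536/263 H=7077888/1045535] → run C
t=29: vr[A=4096/655 E=4096/655 F=1536/263 H=7077888/1045535] → run F
t=30: vr[A=4096/655 E=4096/655 F=2048/263 H=7077888/1045535] → run A
t=31: vr[E=4096/655 F=2048/263 H=7077888/1045535] → run E
t=32: vr[E=1024/131 F=2048/263 H=7077888/1045535] → run H
t=33: vr[E=1024/131 F=2048/263] → run F
t=34: vr[E=1024/131 F=2560/263] → run E
t=35: vr[F=2560/263] → run F
t=36: (idle)
t=37: (idle)
t=38: (idle)
t=39: (idle)
t=40: (idle)
t=41: (idle)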